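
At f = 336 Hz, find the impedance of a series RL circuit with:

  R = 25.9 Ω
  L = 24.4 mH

Step 1 — Angular frequency: ω = 2π·f = 2π·336 = 2111 rad/s.
Step 2 — Component impedances:
  R: Z = R = 25.9 Ω
  L: Z = jωL = j·2111·0.0244 = 0 + j51.51 Ω
Step 3 — Series combination: Z_total = R + L = 25.9 + j51.51 Ω = 57.66∠63.3° Ω.

Z = 25.9 + j51.51 Ω = 57.66∠63.3° Ω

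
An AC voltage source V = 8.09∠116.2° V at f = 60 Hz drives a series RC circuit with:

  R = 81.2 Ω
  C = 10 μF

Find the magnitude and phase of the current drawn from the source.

Step 1 — Angular frequency: ω = 2π·f = 2π·60 = 377 rad/s.
Step 2 — Component impedances:
  R: Z = R = 81.2 Ω
  C: Z = 1/(jωC) = -j/(ω·C) = 0 - j265.3 Ω
Step 3 — Series combination: Z_total = R + C = 81.2 - j265.3 Ω = 277.4∠-73.0° Ω.
Step 4 — Source phasor: V = 8.09∠116.2° V = -3.572 + j7.259 V.
Step 5 — Ohm's law: I = V / Z_total = (-3.572 + j7.259) / (81.2 - j265.3) = -0.02879 - j0.004652 A.
Step 6 — Convert to polar: |I| = 0.02916 A, ∠I = -170.8°.

I = 0.02916∠-170.8° A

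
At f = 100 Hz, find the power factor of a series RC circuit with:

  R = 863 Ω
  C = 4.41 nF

Step 1 — Angular frequency: ω = 2π·f = 2π·100 = 628.3 rad/s.
Step 2 — Component impedances:
  R: Z = R = 863 Ω
  C: Z = 1/(jωC) = -j/(ω·C) = 0 - j3.609e+05 Ω
Step 3 — Series combination: Z_total = R + C = 863 - j3.609e+05 Ω = 3.609e+05∠-89.9° Ω.
Step 4 — Power factor: PF = cos(φ) = Re(Z)/|Z| = 863/3.609e+05 = 0.002391.
Step 5 — Type: Im(Z) = -3.609e+05 ⇒ leading (phase φ = -89.9°).

PF = 0.002391 (leading, φ = -89.9°)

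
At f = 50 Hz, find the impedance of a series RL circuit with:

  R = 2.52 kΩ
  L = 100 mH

Step 1 — Angular frequency: ω = 2π·f = 2π·50 = 314.2 rad/s.
Step 2 — Component impedances:
  R: Z = R = 2520 Ω
  L: Z = jωL = j·314.2·0.1 = 0 + j31.42 Ω
Step 3 — Series combination: Z_total = R + L = 2520 + j31.42 Ω = 2520∠0.7° Ω.

Z = 2520 + j31.42 Ω = 2520∠0.7° Ω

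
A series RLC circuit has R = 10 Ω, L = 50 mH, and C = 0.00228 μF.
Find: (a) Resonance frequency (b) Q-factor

Step 1 — Resonance condition Im(Z)=0 gives ω₀ = 1/√(LC).
Step 2 — ω₀ = 1/√(0.05·2.28e-09) = 9.366e+04 rad/s.
Step 3 — f₀ = ω₀/(2π) = 1.491e+04 Hz.
Step 4 — Series Q: Q = ω₀L/R = 9.366e+04·0.05/10 = 468.3.

(a) f₀ = 1.491e+04 Hz  (b) Q = 468.3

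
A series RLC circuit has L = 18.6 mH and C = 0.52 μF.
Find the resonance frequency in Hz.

Step 1 — Resonance condition Im(Z)=0 gives ω₀ = 1/√(LC).
Step 2 — ω₀ = 1/√(0.0186·5.2e-07) = 1.017e+04 rad/s.
Step 3 — f₀ = ω₀/(2π) = 1618 Hz.

f₀ = 1618 Hz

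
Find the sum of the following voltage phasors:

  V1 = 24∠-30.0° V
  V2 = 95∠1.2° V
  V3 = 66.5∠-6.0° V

Step 1 — Convert each phasor to rectangular form:
  V1 = 24·(cos(-30.0°) + j·sin(-30.0°)) = 20.78 - j12 V
  V2 = 95·(cos(1.2°) + j·sin(1.2°)) = 94.98 + j1.99 V
  V3 = 66.5·(cos(-6.0°) + j·sin(-6.0°)) = 66.14 - j6.951 V
Step 2 — Sum components: V_total = 181.9 - j16.96 V.
Step 3 — Convert to polar: |V_total| = 182.7 V, ∠V_total = -5.3°.

V_total = 182.7∠-5.3° V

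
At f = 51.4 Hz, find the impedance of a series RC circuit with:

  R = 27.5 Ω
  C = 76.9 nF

Step 1 — Angular frequency: ω = 2π·f = 2π·51.4 = 323 rad/s.
Step 2 — Component impedances:
  R: Z = R = 27.5 Ω
  C: Z = 1/(jωC) = -j/(ω·C) = 0 - j4.027e+04 Ω
Step 3 — Series combination: Z_total = R + C = 27.5 - j4.027e+04 Ω = 4.027e+04∠-90.0° Ω.

Z = 27.5 - j4.027e+04 Ω = 4.027e+04∠-90.0° Ω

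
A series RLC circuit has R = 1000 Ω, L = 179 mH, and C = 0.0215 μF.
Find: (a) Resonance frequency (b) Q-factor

Step 1 — Resonance condition Im(Z)=0 gives ω₀ = 1/√(LC).
Step 2 — ω₀ = 1/√(0.179·2.15e-08) = 1.612e+04 rad/s.
Step 3 — f₀ = ω₀/(2π) = 2566 Hz.
Step 4 — Series Q: Q = ω₀L/R = 1.612e+04·0.179/1000 = 2.885.

(a) f₀ = 2566 Hz  (b) Q = 2.885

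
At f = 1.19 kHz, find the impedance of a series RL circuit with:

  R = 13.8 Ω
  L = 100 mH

Step 1 — Angular frequency: ω = 2π·f = 2π·1190 = 7477 rad/s.
Step 2 — Component impedances:
  R: Z = R = 13.8 Ω
  L: Z = jωL = j·7477·0.1 = 0 + j747.7 Ω
Step 3 — Series combination: Z_total = R + L = 13.8 + j747.7 Ω = 747.8∠88.9° Ω.

Z = 13.8 + j747.7 Ω = 747.8∠88.9° Ω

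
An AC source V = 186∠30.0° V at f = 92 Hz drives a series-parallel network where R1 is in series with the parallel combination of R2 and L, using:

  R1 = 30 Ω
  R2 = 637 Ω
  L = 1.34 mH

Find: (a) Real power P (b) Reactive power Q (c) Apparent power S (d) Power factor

Step 1 — Angular frequency: ω = 2π·f = 2π·92 = 578.1 rad/s.
Step 2 — Component impedances:
  R1: Z = R = 30 Ω
  R2: Z = R = 637 Ω
  L: Z = jωL = j·578.1·0.00134 = 0 + j0.7746 Ω
Step 3 — Parallel branch: R2 || L = 1/(1/R2 + 1/L) = 0.0009419 + j0.7746 Ω.
Step 4 — Series with R1: Z_total = R1 + (R2 || L) = 30 + j0.7746 Ω = 30.01∠1.5° Ω.
Step 5 — Source phasor: V = 186∠30.0° V = 161.1 + j93 V.
Step 6 — Current: I = V / Z = 5.446 + j2.959 A = 6.198∠28.5° A.
Step 7 — Complex power: S = V·I* = 1152 + j29.75 VA.
Step 8 — Real power: P = Re(S) = 1152 W.
Step 9 — Reactive power: Q = Im(S) = 29.75 VAR.
Step 10 — Apparent power: |S| = 1153 VA.
Step 11 — Power factor: PF = P/|S| = 0.9997 (lagging).

(a) P = 1152 W  (b) Q = 29.75 VAR  (c) S = 1153 VA  (d) PF = 0.9997 (lagging)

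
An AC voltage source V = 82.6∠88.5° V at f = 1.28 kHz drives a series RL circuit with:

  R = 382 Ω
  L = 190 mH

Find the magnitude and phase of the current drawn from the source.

Step 1 — Angular frequency: ω = 2π·f = 2π·1280 = 8042 rad/s.
Step 2 — Component impedances:
  R: Z = R = 382 Ω
  L: Z = jωL = j·8042·0.19 = 0 + j1528 Ω
Step 3 — Series combination: Z_total = R + L = 382 + j1528 Ω = 1575∠76.0° Ω.
Step 4 — Source phasor: V = 82.6∠88.5° V = 2.162 + j82.57 V.
Step 5 — Ohm's law: I = V / Z_total = (2.162 + j82.57) / (382 + j1528) = 0.05119 + j0.01138 A.
Step 6 — Convert to polar: |I| = 0.05244 A, ∠I = 12.5°.

I = 0.05244∠12.5° A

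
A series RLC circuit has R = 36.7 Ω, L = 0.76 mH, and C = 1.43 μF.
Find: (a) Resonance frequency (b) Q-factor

Step 1 — Resonance condition Im(Z)=0 gives ω₀ = 1/√(LC).
Step 2 — ω₀ = 1/√(0.00076·1.43e-06) = 3.033e+04 rad/s.
Step 3 — f₀ = ω₀/(2π) = 4828 Hz.
Step 4 — Series Q: Q = ω₀L/R = 3.033e+04·0.00076/36.7 = 0.6282.

(a) f₀ = 4828 Hz  (b) Q = 0.6282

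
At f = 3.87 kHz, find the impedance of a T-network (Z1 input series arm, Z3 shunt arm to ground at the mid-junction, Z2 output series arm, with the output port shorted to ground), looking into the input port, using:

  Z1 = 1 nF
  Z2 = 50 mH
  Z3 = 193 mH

Step 1 — Angular frequency: ω = 2π·f = 2π·3870 = 2.432e+04 rad/s.
Step 2 — Component impedances:
  Z1: Z = 1/(jωC) = -j/(ω·C) = 0 - j4.113e+04 Ω
  Z2: Z = jωL = j·2.432e+04·0.05 = 0 + j1216 Ω
  Z3: Z = jωL = j·2.432e+04·0.193 = 0 + j4693 Ω
Step 3 — With the output port shorted to ground, the output series arm Z2 runs from the junction to ground; the shunt arm Z3 also runs from the junction to ground. They appear in parallel: Z3 || Z2 = 0 + j965.6 Ω.
Step 4 — Series with input arm Z1: Z_in = Z1 + (Z3 || Z2) = 0 - j4.016e+04 Ω = 4.016e+04∠-90.0° Ω.

Z = 0 - j4.016e+04 Ω = 4.016e+04∠-90.0° Ω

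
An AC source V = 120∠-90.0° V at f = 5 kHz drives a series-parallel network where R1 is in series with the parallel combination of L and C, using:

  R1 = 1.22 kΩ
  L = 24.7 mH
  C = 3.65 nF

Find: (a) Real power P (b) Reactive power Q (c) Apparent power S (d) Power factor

Step 1 — Angular frequency: ω = 2π·f = 2π·5000 = 3.142e+04 rad/s.
Step 2 — Component impedances:
  R1: Z = R = 1220 Ω
  L: Z = jωL = j·3.142e+04·0.0247 = 0 + j776 Ω
  C: Z = 1/(jωC) = -j/(ω·C) = 0 - j8721 Ω
Step 3 — Parallel branch: L || C = 1/(1/L + 1/C) = 0 + j851.8 Ω.
Step 4 — Series with R1: Z_total = R1 + (L || C) = 1220 + j851.8 Ω = 1488∠34.9° Ω.
Step 5 — Source phasor: V = 120∠-90.0° V = 0 - j120 V.
Step 6 — Current: I = V / Z = -0.04617 - j0.06613 A = 0.08065∠-124.9° A.
Step 7 — Complex power: S = V·I* = 7.935 + j5.54 VA.
Step 8 — Real power: P = Re(S) = 7.935 W.
Step 9 — Reactive power: Q = Im(S) = 5.54 VAR.
Step 10 — Apparent power: |S| = 9.678 VA.
Step 11 — Power factor: PF = P/|S| = 0.8199 (lagging).

(a) P = 7.935 W  (b) Q = 5.54 VAR  (c) S = 9.678 VA  (d) PF = 0.8199 (lagging)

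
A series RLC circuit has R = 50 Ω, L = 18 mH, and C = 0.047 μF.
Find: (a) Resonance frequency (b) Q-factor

Step 1 — Resonance condition Im(Z)=0 gives ω₀ = 1/√(LC).
Step 2 — ω₀ = 1/√(0.018·4.7e-08) = 3.438e+04 rad/s.
Step 3 — f₀ = ω₀/(2π) = 5472 Hz.
Step 4 — Series Q: Q = ω₀L/R = 3.438e+04·0.018/50 = 12.38.

(a) f₀ = 5472 Hz  (b) Q = 12.38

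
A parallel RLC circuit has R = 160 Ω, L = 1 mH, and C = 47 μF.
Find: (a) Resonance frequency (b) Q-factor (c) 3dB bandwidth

Step 1 — Resonance: ω₀ = 1/√(LC) = 1/√(0.001·4.7e-05) = 4613 rad/s.
Step 2 — f₀ = ω₀/(2π) = 734.1 Hz.
Step 3 — Parallel Q: Q = R/(ω₀L) = 160/(4613·0.001) = 34.69.
Step 4 — Bandwidth: Δω = ω₀/Q = 133 rad/s; BW = Δω/(2π) = 21.16 Hz.

(a) f₀ = 734.1 Hz  (b) Q = 34.69  (c) BW = 21.16 Hz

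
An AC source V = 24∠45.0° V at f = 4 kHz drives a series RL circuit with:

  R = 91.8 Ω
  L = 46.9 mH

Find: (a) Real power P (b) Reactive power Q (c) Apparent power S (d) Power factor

Step 1 — Angular frequency: ω = 2π·f = 2π·4000 = 2.513e+04 rad/s.
Step 2 — Component impedances:
  R: Z = R = 91.8 Ω
  L: Z = jωL = j·2.513e+04·0.0469 = 0 + j1179 Ω
Step 3 — Series combination: Z_total = R + L = 91.8 + j1179 Ω = 1182∠85.5° Ω.
Step 4 — Source phasor: V = 24∠45.0° V = 16.97 + j16.97 V.
Step 5 — Current: I = V / Z = 0.01543 - j0.0132 A = 0.0203∠-40.5° A.
Step 6 — Complex power: S = V·I* = 0.03783 + j0.4857 VA.
Step 7 — Real power: P = Re(S) = 0.03783 W.
Step 8 — Reactive power: Q = Im(S) = 0.4857 VAR.
Step 9 — Apparent power: |S| = 0.4872 VA.
Step 10 — Power factor: PF = P/|S| = 0.07765 (lagging).

(a) P = 0.03783 W  (b) Q = 0.4857 VAR  (c) S = 0.4872 VA  (d) PF = 0.07765 (lagging)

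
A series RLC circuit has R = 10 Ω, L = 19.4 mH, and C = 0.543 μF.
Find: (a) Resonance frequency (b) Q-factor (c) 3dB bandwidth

Step 1 — Resonance: ω₀ = 1/√(LC) = 1/√(0.0194·5.43e-07) = 9743 rad/s.
Step 2 — f₀ = ω₀/(2π) = 1551 Hz.
Step 3 — Series Q: Q = ω₀L/R = 9743·0.0194/10 = 18.9.
Step 4 — Bandwidth: Δω = ω₀/Q = 515.5 rad/s; BW = Δω/(2π) = 82.04 Hz.

(a) f₀ = 1551 Hz  (b) Q = 18.9  (c) BW = 82.04 Hz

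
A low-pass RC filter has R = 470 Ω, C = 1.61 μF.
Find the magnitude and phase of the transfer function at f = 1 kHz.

Step 1 — Angular frequency: ω = 2π·1000 = 6283 rad/s.
Step 2 — Transfer function: H(jω) = 1/(1 + jωRC).
Step 3 — Denominator: 1 + jωRC = 1 + j·6283·470·1.61e-06 = 1 + j4.754.
Step 4 — H = 0.04236 - j0.2014.
Step 5 — Magnitude: |H| = 0.2058 (-13.7 dB); phase: φ = -78.1°.

|H| = 0.2058 (-13.7 dB), φ = -78.1°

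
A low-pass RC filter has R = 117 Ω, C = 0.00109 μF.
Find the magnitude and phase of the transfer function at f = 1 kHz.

Step 1 — Angular frequency: ω = 2π·1000 = 6283 rad/s.
Step 2 — Transfer function: H(jω) = 1/(1 + jωRC).
Step 3 — Denominator: 1 + jωRC = 1 + j·6283·117·1.09e-09 = 1 + j0.0008013.
Step 4 — H = 1 - j0.0008013.
Step 5 — Magnitude: |H| = 1 (-0.0 dB); phase: φ = -0.0°.

|H| = 1 (-0.0 dB), φ = -0.0°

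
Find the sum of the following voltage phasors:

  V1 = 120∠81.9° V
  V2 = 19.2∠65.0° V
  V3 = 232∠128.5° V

Step 1 — Convert each phasor to rectangular form:
  V1 = 120·(cos(81.9°) + j·sin(81.9°)) = 16.91 + j118.8 V
  V2 = 19.2·(cos(65.0°) + j·sin(65.0°)) = 8.114 + j17.4 V
  V3 = 232·(cos(128.5°) + j·sin(128.5°)) = -144.4 + j181.6 V
Step 2 — Sum components: V_total = -119.4 + j317.8 V.
Step 3 — Convert to polar: |V_total| = 339.5 V, ∠V_total = 110.6°.

V_total = 339.5∠110.6° V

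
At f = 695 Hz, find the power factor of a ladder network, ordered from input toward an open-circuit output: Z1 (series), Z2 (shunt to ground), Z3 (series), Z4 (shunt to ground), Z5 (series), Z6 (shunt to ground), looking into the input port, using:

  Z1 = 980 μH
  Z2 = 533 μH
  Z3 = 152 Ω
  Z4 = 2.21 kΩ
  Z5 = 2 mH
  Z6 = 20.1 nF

Step 1 — Angular frequency: ω = 2π·f = 2π·695 = 4367 rad/s.
Step 2 — Component impedances:
  Z1: Z = jωL = j·4367·0.00098 = 0 + j4.279 Ω
  Z2: Z = jωL = j·4367·0.000533 = 0 + j2.328 Ω
  Z3: Z = R = 152 Ω
  Z4: Z = R = 2210 Ω
  Z5: Z = jωL = j·4367·0.002 = 0 + j8.734 Ω
  Z6: Z = 1/(jωC) = -j/(ω·C) = 0 - j1.139e+04 Ω
Step 3 — Ladder network (open output): work backward from the far end, alternating series and parallel combinations. Z_in = 0.0023 + j6.607 Ω = 6.607∠90.0° Ω.
Step 4 — Power factor: PF = cos(φ) = Re(Z)/|Z| = 0.0022996/6.6074 = 0.000348.
Step 5 — Type: Im(Z) = 6.607 ⇒ lagging (phase φ = 90.0°).

PF = 0.000348 (lagging, φ = 90.0°)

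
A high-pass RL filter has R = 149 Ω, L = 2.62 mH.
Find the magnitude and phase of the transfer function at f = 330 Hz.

Step 1 — Angular frequency: ω = 2π·330 = 2073 rad/s.
Step 2 — Transfer function: H(jω) = jωL/(R + jωL).
Step 3 — Numerator jωL = j·5.432; denominator R + jωL = 149 + j5.432.
Step 4 — H = 0.001328 + j0.03641.
Step 5 — Magnitude: |H| = 0.03644 (-28.8 dB); phase: φ = 87.9°.

|H| = 0.03644 (-28.8 dB), φ = 87.9°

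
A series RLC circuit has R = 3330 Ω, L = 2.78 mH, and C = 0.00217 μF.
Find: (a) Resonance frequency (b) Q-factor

Step 1 — Resonance condition Im(Z)=0 gives ω₀ = 1/√(LC).
Step 2 — ω₀ = 1/√(0.00278·2.17e-09) = 4.071e+05 rad/s.
Step 3 — f₀ = ω₀/(2π) = 6.48e+04 Hz.
Step 4 — Series Q: Q = ω₀L/R = 4.071e+05·0.00278/3330 = 0.3399.

(a) f₀ = 6.48e+04 Hz  (b) Q = 0.3399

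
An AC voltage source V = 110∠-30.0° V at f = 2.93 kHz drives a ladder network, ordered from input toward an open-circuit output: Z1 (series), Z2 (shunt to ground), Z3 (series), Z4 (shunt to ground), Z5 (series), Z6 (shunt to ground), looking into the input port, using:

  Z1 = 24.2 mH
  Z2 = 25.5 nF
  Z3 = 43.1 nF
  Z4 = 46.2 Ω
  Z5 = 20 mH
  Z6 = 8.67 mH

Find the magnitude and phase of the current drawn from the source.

Step 1 — Angular frequency: ω = 2π·f = 2π·2930 = 1.841e+04 rad/s.
Step 2 — Component impedances:
  Z1: Z = jωL = j·1.841e+04·0.0242 = 0 + j445.5 Ω
  Z2: Z = 1/(jωC) = -j/(ω·C) = 0 - j2130 Ω
  Z3: Z = 1/(jωC) = -j/(ω·C) = 0 - j1260 Ω
  Z4: Z = R = 46.2 Ω
  Z5: Z = jωL = j·1.841e+04·0.02 = 0 + j368.2 Ω
  Z6: Z = jωL = j·1.841e+04·0.00867 = 0 + j159.6 Ω
Step 3 — Ladder network (open output): work backward from the far end, alternating series and parallel combinations. Z_in = 18.14 - j345 Ω = 345.4∠-87.0° Ω.
Step 4 — Source phasor: V = 110∠-30.0° V = 95.26 - j55 V.
Step 5 — Ohm's law: I = V / Z_total = (95.26 - j55) / (18.14 - j345) = 0.1735 + j0.267 A.
Step 6 — Convert to polar: |I| = 0.3184 A, ∠I = 57.0°.

I = 0.3184∠57.0° A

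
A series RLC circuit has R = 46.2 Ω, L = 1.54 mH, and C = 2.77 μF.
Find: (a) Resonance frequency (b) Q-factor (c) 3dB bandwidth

Step 1 — Resonance: ω₀ = 1/√(LC) = 1/√(0.00154·2.77e-06) = 1.531e+04 rad/s.
Step 2 — f₀ = ω₀/(2π) = 2437 Hz.
Step 3 — Series Q: Q = ω₀L/R = 1.531e+04·0.00154/46.2 = 0.5104.
Step 4 — Bandwidth: Δω = ω₀/Q = 3e+04 rad/s; BW = Δω/(2π) = 4775 Hz.

(a) f₀ = 2437 Hz  (b) Q = 0.5104  (c) BW = 4775 Hz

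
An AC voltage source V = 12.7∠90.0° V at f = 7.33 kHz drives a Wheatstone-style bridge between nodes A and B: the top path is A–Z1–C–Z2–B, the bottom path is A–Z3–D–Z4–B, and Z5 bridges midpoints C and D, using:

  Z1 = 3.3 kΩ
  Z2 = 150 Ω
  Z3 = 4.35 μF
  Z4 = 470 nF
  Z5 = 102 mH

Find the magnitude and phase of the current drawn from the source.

Step 1 — Angular frequency: ω = 2π·f = 2π·7330 = 4.606e+04 rad/s.
Step 2 — Component impedances:
  Z1: Z = R = 3300 Ω
  Z2: Z = R = 150 Ω
  Z3: Z = 1/(jωC) = -j/(ω·C) = 0 - j4.991 Ω
  Z4: Z = 1/(jωC) = -j/(ω·C) = 0 - j46.2 Ω
  Z5: Z = jωL = j·4.606e+04·0.102 = 0 + j4698 Ω
Step 3 — Bridge requires nodal analysis (the Z5 bridge couples midpoints C and D, so the two paths cannot be reduced to a simple series/parallel combination). Setting node B to ground and injecting 1 A at node A, the 3-node admittance system at A, C, D solves to V_A = Z_AB = 0.7845 - j51.59 Ω = 51.6∠-89.1° Ω.
Step 4 — Source phasor: V = 12.7∠90.0° V = 0 + j12.7 V.
Step 5 — Ohm's law: I = V / Z_total = (0 + j12.7) / (0.7845 - j51.59) = -0.2461 + j0.003742 A.
Step 6 — Convert to polar: |I| = 0.2461 A, ∠I = 179.1°.

I = 0.2461∠179.1° A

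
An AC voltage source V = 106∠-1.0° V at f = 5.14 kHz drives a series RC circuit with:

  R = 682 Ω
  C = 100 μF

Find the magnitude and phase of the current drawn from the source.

Step 1 — Angular frequency: ω = 2π·f = 2π·5140 = 3.23e+04 rad/s.
Step 2 — Component impedances:
  R: Z = R = 682 Ω
  C: Z = 1/(jωC) = -j/(ω·C) = 0 - j0.3096 Ω
Step 3 — Series combination: Z_total = R + C = 682 - j0.3096 Ω = 682∠-0.0° Ω.
Step 4 — Source phasor: V = 106∠-1.0° V = 106 - j1.85 V.
Step 5 — Ohm's law: I = V / Z_total = (106 - j1.85) / (682 - j0.3096) = 0.1554 - j0.002642 A.
Step 6 — Convert to polar: |I| = 0.1554 A, ∠I = -1.0°.

I = 0.1554∠-1.0° A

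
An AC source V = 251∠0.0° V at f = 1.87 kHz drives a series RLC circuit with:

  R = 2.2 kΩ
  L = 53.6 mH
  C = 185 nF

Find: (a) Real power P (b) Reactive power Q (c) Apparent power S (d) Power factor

Step 1 — Angular frequency: ω = 2π·f = 2π·1870 = 1.175e+04 rad/s.
Step 2 — Component impedances:
  R: Z = R = 2200 Ω
  L: Z = jωL = j·1.175e+04·0.0536 = 0 + j629.8 Ω
  C: Z = 1/(jωC) = -j/(ω·C) = 0 - j460.1 Ω
Step 3 — Series combination: Z_total = R + L + C = 2200 + j169.7 Ω = 2207∠4.4° Ω.
Step 4 — Source phasor: V = 251∠0.0° V = 251 V.
Step 5 — Current: I = V / Z = 0.1134 - j0.00875 A = 0.1138∠-4.4° A.
Step 6 — Complex power: S = V·I* = 28.47 + j2.196 VA.
Step 7 — Real power: P = Re(S) = 28.47 W.
Step 8 — Reactive power: Q = Im(S) = 2.196 VAR.
Step 9 — Apparent power: |S| = 28.55 VA.
Step 10 — Power factor: PF = P/|S| = 0.997 (lagging).

(a) P = 28.47 W  (b) Q = 2.196 VAR  (c) S = 28.55 VA  (d) PF = 0.997 (lagging)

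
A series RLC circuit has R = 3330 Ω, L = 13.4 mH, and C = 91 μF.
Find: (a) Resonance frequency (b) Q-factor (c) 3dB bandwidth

Step 1 — Resonance: ω₀ = 1/√(LC) = 1/√(0.0134·9.1e-05) = 905.6 rad/s.
Step 2 — f₀ = ω₀/(2π) = 144.1 Hz.
Step 3 — Series Q: Q = ω₀L/R = 905.6·0.0134/3330 = 0.003644.
Step 4 — Bandwidth: Δω = ω₀/Q = 2.485e+05 rad/s; BW = Δω/(2π) = 3.955e+04 Hz.

(a) f₀ = 144.1 Hz  (b) Q = 0.003644  (c) BW = 3.955e+04 Hz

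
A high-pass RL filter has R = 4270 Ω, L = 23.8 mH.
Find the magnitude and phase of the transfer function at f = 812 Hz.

Step 1 — Angular frequency: ω = 2π·812 = 5102 rad/s.
Step 2 — Transfer function: H(jω) = jωL/(R + jωL).
Step 3 — Numerator jωL = j·121.4; denominator R + jωL = 4270 + j121.4.
Step 4 — H = 0.000808 + j0.02841.
Step 5 — Magnitude: |H| = 0.02843 (-30.9 dB); phase: φ = 88.4°.

|H| = 0.02843 (-30.9 dB), φ = 88.4°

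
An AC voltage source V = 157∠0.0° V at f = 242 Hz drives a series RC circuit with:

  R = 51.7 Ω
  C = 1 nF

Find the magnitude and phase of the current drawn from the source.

Step 1 — Angular frequency: ω = 2π·f = 2π·242 = 1521 rad/s.
Step 2 — Component impedances:
  R: Z = R = 51.7 Ω
  C: Z = 1/(jωC) = -j/(ω·C) = 0 - j6.577e+05 Ω
Step 3 — Series combination: Z_total = R + C = 51.7 - j6.577e+05 Ω = 6.577e+05∠-90.0° Ω.
Step 4 — Source phasor: V = 157∠0.0° V = 157 V.
Step 5 — Ohm's law: I = V / Z_total = (157) / (51.7 - j6.577e+05) = 1.877e-08 + j0.0002387 A.
Step 6 — Convert to polar: |I| = 0.0002387 A, ∠I = 90.0°.

I = 0.0002387∠90.0° A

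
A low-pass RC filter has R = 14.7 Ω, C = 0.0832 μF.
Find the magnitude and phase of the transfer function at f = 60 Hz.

Step 1 — Angular frequency: ω = 2π·60 = 377 rad/s.
Step 2 — Transfer function: H(jω) = 1/(1 + jωRC).
Step 3 — Denominator: 1 + jωRC = 1 + j·377·14.7·8.32e-08 = 1 + j0.0004611.
Step 4 — H = 1 - j0.0004611.
Step 5 — Magnitude: |H| = 1 (-0.0 dB); phase: φ = -0.0°.

|H| = 1 (-0.0 dB), φ = -0.0°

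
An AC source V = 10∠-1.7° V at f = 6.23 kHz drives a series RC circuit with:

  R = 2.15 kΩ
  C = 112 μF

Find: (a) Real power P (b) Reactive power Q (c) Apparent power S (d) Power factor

Step 1 — Angular frequency: ω = 2π·f = 2π·6230 = 3.914e+04 rad/s.
Step 2 — Component impedances:
  R: Z = R = 2150 Ω
  C: Z = 1/(jωC) = -j/(ω·C) = 0 - j0.2281 Ω
Step 3 — Series combination: Z_total = R + C = 2150 - j0.2281 Ω = 2150∠-0.0° Ω.
Step 4 — Source phasor: V = 10∠-1.7° V = 9.996 - j0.2967 V.
Step 5 — Current: I = V / Z = 0.004649 - j0.0001375 A = 0.004651∠-1.7° A.
Step 6 — Complex power: S = V·I* = 0.04651 - j4.934e-06 VA.
Step 7 — Real power: P = Re(S) = 0.04651 W.
Step 8 — Reactive power: Q = Im(S) = -4.934e-06 VAR.
Step 9 — Apparent power: |S| = 0.04651 VA.
Step 10 — Power factor: PF = P/|S| = 1 (leading).

(a) P = 0.04651 W  (b) Q = -4.934e-06 VAR  (c) S = 0.04651 VA  (d) PF = 1 (leading)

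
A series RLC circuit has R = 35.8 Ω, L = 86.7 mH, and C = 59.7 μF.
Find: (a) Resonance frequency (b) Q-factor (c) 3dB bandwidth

Step 1 — Resonance: ω₀ = 1/√(LC) = 1/√(0.0867·5.97e-05) = 439.5 rad/s.
Step 2 — f₀ = ω₀/(2π) = 69.96 Hz.
Step 3 — Series Q: Q = ω₀L/R = 439.5·0.0867/35.8 = 1.064.
Step 4 — Bandwidth: Δω = ω₀/Q = 412.9 rad/s; BW = Δω/(2π) = 65.72 Hz.

(a) f₀ = 69.96 Hz  (b) Q = 1.064  (c) BW = 65.72 Hz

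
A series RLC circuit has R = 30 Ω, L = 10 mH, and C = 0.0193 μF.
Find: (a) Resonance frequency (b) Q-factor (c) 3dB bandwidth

Step 1 — Resonance: ω₀ = 1/√(LC) = 1/√(0.01·1.93e-08) = 7.198e+04 rad/s.
Step 2 — f₀ = ω₀/(2π) = 1.146e+04 Hz.
Step 3 — Series Q: Q = ω₀L/R = 7.198e+04·0.01/30 = 23.99.
Step 4 — Bandwidth: Δω = ω₀/Q = 3000 rad/s; BW = Δω/(2π) = 477.5 Hz.

(a) f₀ = 1.146e+04 Hz  (b) Q = 23.99  (c) BW = 477.5 Hz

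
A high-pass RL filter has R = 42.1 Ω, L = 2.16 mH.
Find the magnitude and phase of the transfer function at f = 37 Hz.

Step 1 — Angular frequency: ω = 2π·37 = 232.5 rad/s.
Step 2 — Transfer function: H(jω) = jωL/(R + jωL).
Step 3 — Numerator jωL = j·0.5022; denominator R + jωL = 42.1 + j0.5022.
Step 4 — H = 0.0001422 + j0.01193.
Step 5 — Magnitude: |H| = 0.01193 (-38.5 dB); phase: φ = 89.3°.

|H| = 0.01193 (-38.5 dB), φ = 89.3°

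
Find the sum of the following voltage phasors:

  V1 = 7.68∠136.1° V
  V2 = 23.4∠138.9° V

Step 1 — Convert each phasor to rectangular form:
  V1 = 7.68·(cos(136.1°) + j·sin(136.1°)) = -5.534 + j5.325 V
  V2 = 23.4·(cos(138.9°) + j·sin(138.9°)) = -17.63 + j15.38 V
Step 2 — Sum components: V_total = -23.17 + j20.71 V.
Step 3 — Convert to polar: |V_total| = 31.07 V, ∠V_total = 138.2°.

V_total = 31.07∠138.2° V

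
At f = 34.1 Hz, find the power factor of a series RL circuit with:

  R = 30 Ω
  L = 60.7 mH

Step 1 — Angular frequency: ω = 2π·f = 2π·34.1 = 214.3 rad/s.
Step 2 — Component impedances:
  R: Z = R = 30 Ω
  L: Z = jωL = j·214.3·0.0607 = 0 + j13.01 Ω
Step 3 — Series combination: Z_total = R + L = 30 + j13.01 Ω = 32.7∠23.4° Ω.
Step 4 — Power factor: PF = cos(φ) = Re(Z)/|Z| = 30/32.698 = 0.9175.
Step 5 — Type: Im(Z) = 13.01 ⇒ lagging (phase φ = 23.4°).

PF = 0.9175 (lagging, φ = 23.4°)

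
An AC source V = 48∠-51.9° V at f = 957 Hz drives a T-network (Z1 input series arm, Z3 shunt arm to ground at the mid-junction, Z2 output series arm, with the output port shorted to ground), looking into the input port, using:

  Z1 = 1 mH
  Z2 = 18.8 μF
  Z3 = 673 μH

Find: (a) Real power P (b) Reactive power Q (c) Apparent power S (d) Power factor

Step 1 — Angular frequency: ω = 2π·f = 2π·957 = 6013 rad/s.
Step 2 — Component impedances:
  Z1: Z = jωL = j·6013·0.001 = 0 + j6.013 Ω
  Z2: Z = 1/(jωC) = -j/(ω·C) = 0 - j8.846 Ω
  Z3: Z = jωL = j·6013·0.000673 = 0 + j4.047 Ω
Step 3 — With the output port shorted to ground, the output series arm Z2 runs from the junction to ground; the shunt arm Z3 also runs from the junction to ground. They appear in parallel: Z3 || Z2 = 0 + j7.459 Ω.
Step 4 — Series with input arm Z1: Z_in = Z1 + (Z3 || Z2) = 0 + j13.47 Ω = 13.47∠90.0° Ω.
Step 5 — Source phasor: V = 48∠-51.9° V = 29.62 - j37.77 V.
Step 6 — Current: I = V / Z = -2.804 - j2.198 A = 3.563∠-141.9° A.
Step 7 — Complex power: S = V·I* = 0 + j171 VA.
Step 8 — Real power: P = Re(S) = 0 W.
Step 9 — Reactive power: Q = Im(S) = 171 VAR.
Step 10 — Apparent power: |S| = 171 VA.
Step 11 — Power factor: PF = P/|S| = 0 (lagging).

(a) P = 0 W  (b) Q = 171 VAR  (c) S = 171 VA  (d) PF = 0 (lagging)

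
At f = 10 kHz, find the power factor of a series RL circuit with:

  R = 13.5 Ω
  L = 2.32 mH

Step 1 — Angular frequency: ω = 2π·f = 2π·1e+04 = 6.283e+04 rad/s.
Step 2 — Component impedances:
  R: Z = R = 13.5 Ω
  L: Z = jωL = j·6.283e+04·0.00232 = 0 + j145.8 Ω
Step 3 — Series combination: Z_total = R + L = 13.5 + j145.8 Ω = 146.4∠84.7° Ω.
Step 4 — Power factor: PF = cos(φ) = Re(Z)/|Z| = 13.5/146.39 = 0.09222.
Step 5 — Type: Im(Z) = 145.8 ⇒ lagging (phase φ = 84.7°).

PF = 0.09222 (lagging, φ = 84.7°)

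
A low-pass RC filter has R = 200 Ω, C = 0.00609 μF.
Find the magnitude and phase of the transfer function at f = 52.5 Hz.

Step 1 — Angular frequency: ω = 2π·52.5 = 329.9 rad/s.
Step 2 — Transfer function: H(jω) = 1/(1 + jωRC).
Step 3 — Denominator: 1 + jωRC = 1 + j·329.9·200·6.09e-09 = 1 + j0.0004018.
Step 4 — H = 1 - j0.0004018.
Step 5 — Magnitude: |H| = 1 (-0.0 dB); phase: φ = -0.0°.

|H| = 1 (-0.0 dB), φ = -0.0°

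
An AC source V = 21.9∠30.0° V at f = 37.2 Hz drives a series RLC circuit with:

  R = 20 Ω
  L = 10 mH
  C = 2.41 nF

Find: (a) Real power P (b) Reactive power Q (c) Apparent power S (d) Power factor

Step 1 — Angular frequency: ω = 2π·f = 2π·37.2 = 233.7 rad/s.
Step 2 — Component impedances:
  R: Z = R = 20 Ω
  L: Z = jωL = j·233.7·0.01 = 0 + j2.337 Ω
  C: Z = 1/(jωC) = -j/(ω·C) = 0 - j1.775e+06 Ω
Step 3 — Series combination: Z_total = R + L + C = 20 - j1.775e+06 Ω = 1.775e+06∠-90.0° Ω.
Step 4 — Source phasor: V = 21.9∠30.0° V = 18.97 + j10.95 V.
Step 5 — Current: I = V / Z = -6.168e-06 + j1.068e-05 A = 1.234e-05∠120.0° A.
Step 6 — Complex power: S = V·I* = 3.044e-09 - j0.0002702 VA.
Step 7 — Real power: P = Re(S) = 3.044e-09 W.
Step 8 — Reactive power: Q = Im(S) = -0.0002702 VAR.
Step 9 — Apparent power: |S| = 0.0002702 VA.
Step 10 — Power factor: PF = P/|S| = 1.127e-05 (leading).

(a) P = 3.044e-09 W  (b) Q = -0.0002702 VAR  (c) S = 0.0002702 VA  (d) PF = 1.127e-05 (leading)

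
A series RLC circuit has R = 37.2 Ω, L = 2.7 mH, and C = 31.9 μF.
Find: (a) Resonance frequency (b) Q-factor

Step 1 — Resonance condition Im(Z)=0 gives ω₀ = 1/√(LC).
Step 2 — ω₀ = 1/√(0.0027·3.19e-05) = 3407 rad/s.
Step 3 — f₀ = ω₀/(2π) = 542.3 Hz.
Step 4 — Series Q: Q = ω₀L/R = 3407·0.0027/37.2 = 0.2473.

(a) f₀ = 542.3 Hz  (b) Q = 0.2473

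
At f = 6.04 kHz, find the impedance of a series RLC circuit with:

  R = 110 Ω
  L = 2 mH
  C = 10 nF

Step 1 — Angular frequency: ω = 2π·f = 2π·6040 = 3.795e+04 rad/s.
Step 2 — Component impedances:
  R: Z = R = 110 Ω
  L: Z = jωL = j·3.795e+04·0.002 = 0 + j75.9 Ω
  C: Z = 1/(jωC) = -j/(ω·C) = 0 - j2635 Ω
Step 3 — Series combination: Z_total = R + L + C = 110 - j2559 Ω = 2561∠-87.5° Ω.

Z = 110 - j2559 Ω = 2561∠-87.5° Ω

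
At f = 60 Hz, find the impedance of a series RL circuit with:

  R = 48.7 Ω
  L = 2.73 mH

Step 1 — Angular frequency: ω = 2π·f = 2π·60 = 377 rad/s.
Step 2 — Component impedances:
  R: Z = R = 48.7 Ω
  L: Z = jωL = j·377·0.00273 = 0 + j1.029 Ω
Step 3 — Series combination: Z_total = R + L = 48.7 + j1.029 Ω = 48.71∠1.2° Ω.

Z = 48.7 + j1.029 Ω = 48.71∠1.2° Ω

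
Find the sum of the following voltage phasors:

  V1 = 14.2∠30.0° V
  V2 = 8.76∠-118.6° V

Step 1 — Convert each phasor to rectangular form:
  V1 = 14.2·(cos(30.0°) + j·sin(30.0°)) = 12.3 + j7.1 V
  V2 = 8.76·(cos(-118.6°) + j·sin(-118.6°)) = -4.193 - j7.691 V
Step 2 — Sum components: V_total = 8.104 - j0.5911 V.
Step 3 — Convert to polar: |V_total| = 8.126 V, ∠V_total = -4.2°.

V_total = 8.126∠-4.2° V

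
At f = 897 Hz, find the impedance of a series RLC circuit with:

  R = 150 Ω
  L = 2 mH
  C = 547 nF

Step 1 — Angular frequency: ω = 2π·f = 2π·897 = 5636 rad/s.
Step 2 — Component impedances:
  R: Z = R = 150 Ω
  L: Z = jωL = j·5636·0.002 = 0 + j11.27 Ω
  C: Z = 1/(jωC) = -j/(ω·C) = 0 - j324.4 Ω
Step 3 — Series combination: Z_total = R + L + C = 150 - j313.1 Ω = 347.2∠-64.4° Ω.

Z = 150 - j313.1 Ω = 347.2∠-64.4° Ω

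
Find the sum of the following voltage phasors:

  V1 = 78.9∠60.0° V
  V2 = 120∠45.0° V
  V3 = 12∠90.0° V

Step 1 — Convert each phasor to rectangular form:
  V1 = 78.9·(cos(60.0°) + j·sin(60.0°)) = 39.45 + j68.33 V
  V2 = 120·(cos(45.0°) + j·sin(45.0°)) = 84.85 + j84.85 V
  V3 = 12·(cos(90.0°) + j·sin(90.0°)) = 0 + j12 V
Step 2 — Sum components: V_total = 124.3 + j165.2 V.
Step 3 — Convert to polar: |V_total| = 206.7 V, ∠V_total = 53.0°.

V_total = 206.7∠53.0° V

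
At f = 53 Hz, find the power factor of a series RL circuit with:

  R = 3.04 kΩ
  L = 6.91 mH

Step 1 — Angular frequency: ω = 2π·f = 2π·53 = 333 rad/s.
Step 2 — Component impedances:
  R: Z = R = 3040 Ω
  L: Z = jωL = j·333·0.00691 = 0 + j2.301 Ω
Step 3 — Series combination: Z_total = R + L = 3040 + j2.301 Ω = 3040∠0.0° Ω.
Step 4 — Power factor: PF = cos(φ) = Re(Z)/|Z| = 3040/3040 = 1.
Step 5 — Type: Im(Z) = 2.301 ⇒ lagging (phase φ = 0.0°).

PF = 1 (lagging, φ = 0.0°)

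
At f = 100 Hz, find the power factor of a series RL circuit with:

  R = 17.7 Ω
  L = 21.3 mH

Step 1 — Angular frequency: ω = 2π·f = 2π·100 = 628.3 rad/s.
Step 2 — Component impedances:
  R: Z = R = 17.7 Ω
  L: Z = jωL = j·628.3·0.0213 = 0 + j13.38 Ω
Step 3 — Series combination: Z_total = R + L = 17.7 + j13.38 Ω = 22.19∠37.1° Ω.
Step 4 — Power factor: PF = cos(φ) = Re(Z)/|Z| = 17.7/22.19 = 0.7977.
Step 5 — Type: Im(Z) = 13.38 ⇒ lagging (phase φ = 37.1°).

PF = 0.7977 (lagging, φ = 37.1°)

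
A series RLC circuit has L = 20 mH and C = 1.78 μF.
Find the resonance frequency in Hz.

Step 1 — Resonance condition Im(Z)=0 gives ω₀ = 1/√(LC).
Step 2 — ω₀ = 1/√(0.02·1.78e-06) = 5300 rad/s.
Step 3 — f₀ = ω₀/(2π) = 843.5 Hz.

f₀ = 843.5 Hz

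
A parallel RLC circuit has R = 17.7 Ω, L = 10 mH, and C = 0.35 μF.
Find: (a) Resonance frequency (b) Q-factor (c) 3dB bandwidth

Step 1 — Resonance: ω₀ = 1/√(LC) = 1/√(0.01·3.5e-07) = 1.69e+04 rad/s.
Step 2 — f₀ = ω₀/(2π) = 2690 Hz.
Step 3 — Parallel Q: Q = R/(ω₀L) = 17.7/(1.69e+04·0.01) = 0.1047.
Step 4 — Bandwidth: Δω = ω₀/Q = 1.614e+05 rad/s; BW = Δω/(2π) = 2.569e+04 Hz.

(a) f₀ = 2690 Hz  (b) Q = 0.1047  (c) BW = 2.569e+04 Hz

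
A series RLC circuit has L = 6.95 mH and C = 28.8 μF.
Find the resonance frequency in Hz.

Step 1 — Resonance condition Im(Z)=0 gives ω₀ = 1/√(LC).
Step 2 — ω₀ = 1/√(0.00695·2.88e-05) = 2235 rad/s.
Step 3 — f₀ = ω₀/(2π) = 355.7 Hz.

f₀ = 355.7 Hz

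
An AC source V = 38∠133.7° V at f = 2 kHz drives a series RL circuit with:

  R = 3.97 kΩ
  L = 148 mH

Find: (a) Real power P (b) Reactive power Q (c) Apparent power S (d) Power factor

Step 1 — Angular frequency: ω = 2π·f = 2π·2000 = 1.257e+04 rad/s.
Step 2 — Component impedances:
  R: Z = R = 3970 Ω
  L: Z = jωL = j·1.257e+04·0.148 = 0 + j1860 Ω
Step 3 — Series combination: Z_total = R + L = 3970 + j1860 Ω = 4384∠25.1° Ω.
Step 4 — Source phasor: V = 38∠133.7° V = -26.25 + j27.47 V.
Step 5 — Current: I = V / Z = -0.002764 + j0.008215 A = 0.008668∠108.6° A.
Step 6 — Complex power: S = V·I* = 0.2983 + j0.1397 VA.
Step 7 — Real power: P = Re(S) = 0.2983 W.
Step 8 — Reactive power: Q = Im(S) = 0.1397 VAR.
Step 9 — Apparent power: |S| = 0.3294 VA.
Step 10 — Power factor: PF = P/|S| = 0.9056 (lagging).

(a) P = 0.2983 W  (b) Q = 0.1397 VAR  (c) S = 0.3294 VA  (d) PF = 0.9056 (lagging)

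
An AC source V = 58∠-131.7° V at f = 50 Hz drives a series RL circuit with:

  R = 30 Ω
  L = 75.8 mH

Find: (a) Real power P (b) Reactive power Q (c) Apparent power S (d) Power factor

Step 1 — Angular frequency: ω = 2π·f = 2π·50 = 314.2 rad/s.
Step 2 — Component impedances:
  R: Z = R = 30 Ω
  L: Z = jωL = j·314.2·0.0758 = 0 + j23.81 Ω
Step 3 — Series combination: Z_total = R + L = 30 + j23.81 Ω = 38.3∠38.4° Ω.
Step 4 — Source phasor: V = 58∠-131.7° V = -38.58 - j43.31 V.
Step 5 — Current: I = V / Z = -1.492 - j0.2593 A = 1.514∠-170.1° A.
Step 6 — Complex power: S = V·I* = 68.79 + j54.6 VA.
Step 7 — Real power: P = Re(S) = 68.79 W.
Step 8 — Reactive power: Q = Im(S) = 54.6 VAR.
Step 9 — Apparent power: |S| = 87.83 VA.
Step 10 — Power factor: PF = P/|S| = 0.7832 (lagging).

(a) P = 68.79 W  (b) Q = 54.6 VAR  (c) S = 87.83 VA  (d) PF = 0.7832 (lagging)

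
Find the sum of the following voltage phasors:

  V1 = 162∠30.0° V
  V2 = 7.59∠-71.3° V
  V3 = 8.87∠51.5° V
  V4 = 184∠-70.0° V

Step 1 — Convert each phasor to rectangular form:
  V1 = 162·(cos(30.0°) + j·sin(30.0°)) = 140.3 + j81 V
  V2 = 7.59·(cos(-71.3°) + j·sin(-71.3°)) = 2.433 - j7.189 V
  V3 = 8.87·(cos(51.5°) + j·sin(51.5°)) = 5.522 + j6.942 V
  V4 = 184·(cos(-70.0°) + j·sin(-70.0°)) = 62.93 - j172.9 V
Step 2 — Sum components: V_total = 211.2 - j92.15 V.
Step 3 — Convert to polar: |V_total| = 230.4 V, ∠V_total = -23.6°.

V_total = 230.4∠-23.6° V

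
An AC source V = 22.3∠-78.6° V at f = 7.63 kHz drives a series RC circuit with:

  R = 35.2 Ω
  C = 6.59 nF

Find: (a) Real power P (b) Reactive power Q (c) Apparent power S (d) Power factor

Step 1 — Angular frequency: ω = 2π·f = 2π·7630 = 4.794e+04 rad/s.
Step 2 — Component impedances:
  R: Z = R = 35.2 Ω
  C: Z = 1/(jωC) = -j/(ω·C) = 0 - j3165 Ω
Step 3 — Series combination: Z_total = R + C = 35.2 - j3165 Ω = 3165∠-89.4° Ω.
Step 4 — Source phasor: V = 22.3∠-78.6° V = 4.408 - j21.86 V.
Step 5 — Current: I = V / Z = 0.006921 + j0.001316 A = 0.007045∠10.8° A.
Step 6 — Complex power: S = V·I* = 0.001747 - j0.1571 VA.
Step 7 — Real power: P = Re(S) = 0.001747 W.
Step 8 — Reactive power: Q = Im(S) = -0.1571 VAR.
Step 9 — Apparent power: |S| = 0.1571 VA.
Step 10 — Power factor: PF = P/|S| = 0.01112 (leading).

(a) P = 0.001747 W  (b) Q = -0.1571 VAR  (c) S = 0.1571 VA  (d) PF = 0.01112 (leading)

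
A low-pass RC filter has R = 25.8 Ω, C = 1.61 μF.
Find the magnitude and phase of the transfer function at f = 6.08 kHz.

Step 1 — Angular frequency: ω = 2π·6080 = 3.82e+04 rad/s.
Step 2 — Transfer function: H(jω) = 1/(1 + jωRC).
Step 3 — Denominator: 1 + jωRC = 1 + j·3.82e+04·25.8·1.61e-06 = 1 + j1.587.
Step 4 — H = 0.2843 - j0.4511.
Step 5 — Magnitude: |H| = 0.5332 (-5.5 dB); phase: φ = -57.8°.

|H| = 0.5332 (-5.5 dB), φ = -57.8°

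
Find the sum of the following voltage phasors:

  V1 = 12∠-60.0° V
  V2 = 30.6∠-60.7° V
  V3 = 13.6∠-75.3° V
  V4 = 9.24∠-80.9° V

Step 1 — Convert each phasor to rectangular form:
  V1 = 12·(cos(-60.0°) + j·sin(-60.0°)) = 6 - j10.39 V
  V2 = 30.6·(cos(-60.7°) + j·sin(-60.7°)) = 14.98 - j26.69 V
  V3 = 13.6·(cos(-75.3°) + j·sin(-75.3°)) = 3.451 - j13.15 V
  V4 = 9.24·(cos(-80.9°) + j·sin(-80.9°)) = 1.461 - j9.124 V
Step 2 — Sum components: V_total = 25.89 - j59.36 V.
Step 3 — Convert to polar: |V_total| = 64.76 V, ∠V_total = -66.4°.

V_total = 64.76∠-66.4° V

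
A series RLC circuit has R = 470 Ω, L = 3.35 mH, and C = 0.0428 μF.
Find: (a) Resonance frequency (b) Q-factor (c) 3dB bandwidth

Step 1 — Resonance condition Im(Z)=0 gives ω₀ = 1/√(LC).
Step 2 — ω₀ = 1/√(0.00335·4.28e-08) = 8.351e+04 rad/s.
Step 3 — f₀ = ω₀/(2π) = 1.329e+04 Hz.
Step 4 — Series Q: Q = ω₀L/R = 8.351e+04·0.00335/470 = 0.5953.
Step 5 — 3dB bandwidth: Δω = ω₀/Q = 1.403e+05 rad/s; BW = Δω/(2π) = 2.233e+04 Hz.

(a) f₀ = 1.329e+04 Hz  (b) Q = 0.5953  (c) BW = 2.233e+04 Hz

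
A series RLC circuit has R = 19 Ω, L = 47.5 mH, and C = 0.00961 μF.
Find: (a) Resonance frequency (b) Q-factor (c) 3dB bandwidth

Step 1 — Resonance condition Im(Z)=0 gives ω₀ = 1/√(LC).
Step 2 — ω₀ = 1/√(0.0475·9.61e-09) = 4.68e+04 rad/s.
Step 3 — f₀ = ω₀/(2π) = 7449 Hz.
Step 4 — Series Q: Q = ω₀L/R = 4.68e+04·0.0475/19 = 117.
Step 5 — 3dB bandwidth: Δω = ω₀/Q = 400 rad/s; BW = Δω/(2π) = 63.66 Hz.

(a) f₀ = 7449 Hz  (b) Q = 117  (c) BW = 63.66 Hz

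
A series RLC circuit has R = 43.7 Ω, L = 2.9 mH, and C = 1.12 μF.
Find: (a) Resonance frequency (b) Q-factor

Step 1 — Resonance condition Im(Z)=0 gives ω₀ = 1/√(LC).
Step 2 — ω₀ = 1/√(0.0029·1.12e-06) = 1.755e+04 rad/s.
Step 3 — f₀ = ω₀/(2π) = 2793 Hz.
Step 4 — Series Q: Q = ω₀L/R = 1.755e+04·0.0029/43.7 = 1.164.

(a) f₀ = 2793 Hz  (b) Q = 1.164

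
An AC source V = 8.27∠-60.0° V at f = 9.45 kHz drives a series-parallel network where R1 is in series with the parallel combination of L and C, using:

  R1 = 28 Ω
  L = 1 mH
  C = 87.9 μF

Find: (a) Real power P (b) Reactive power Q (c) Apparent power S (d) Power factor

Step 1 — Angular frequency: ω = 2π·f = 2π·9450 = 5.938e+04 rad/s.
Step 2 — Component impedances:
  R1: Z = R = 28 Ω
  L: Z = jωL = j·5.938e+04·0.001 = 0 + j59.38 Ω
  C: Z = 1/(jωC) = -j/(ω·C) = 0 - j0.1916 Ω
Step 3 — Parallel branch: L || C = 1/(1/L + 1/C) = 0 - j0.1922 Ω.
Step 4 — Series with R1: Z_total = R1 + (L || C) = 28 - j0.1922 Ω = 28∠-0.4° Ω.
Step 5 — Source phasor: V = 8.27∠-60.0° V = 4.135 - j7.162 V.
Step 6 — Current: I = V / Z = 0.1494 - j0.2548 A = 0.2954∠-59.6° A.
Step 7 — Complex power: S = V·I* = 2.442 - j0.01677 VA.
Step 8 — Real power: P = Re(S) = 2.442 W.
Step 9 — Reactive power: Q = Im(S) = -0.01677 VAR.
Step 10 — Apparent power: |S| = 2.443 VA.
Step 11 — Power factor: PF = P/|S| = 1 (leading).

(a) P = 2.442 W  (b) Q = -0.01677 VAR  (c) S = 2.443 VA  (d) PF = 1 (leading)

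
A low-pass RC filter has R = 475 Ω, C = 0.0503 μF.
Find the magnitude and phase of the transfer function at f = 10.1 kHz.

Step 1 — Angular frequency: ω = 2π·1.01e+04 = 6.346e+04 rad/s.
Step 2 — Transfer function: H(jω) = 1/(1 + jωRC).
Step 3 — Denominator: 1 + jωRC = 1 + j·6.346e+04·475·5.03e-08 = 1 + j1.516.
Step 4 — H = 0.3031 - j0.4596.
Step 5 — Magnitude: |H| = 0.5506 (-5.2 dB); phase: φ = -56.6°.

|H| = 0.5506 (-5.2 dB), φ = -56.6°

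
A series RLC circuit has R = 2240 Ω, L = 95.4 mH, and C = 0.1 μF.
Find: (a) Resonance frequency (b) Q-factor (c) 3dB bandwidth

Step 1 — Resonance: ω₀ = 1/√(LC) = 1/√(0.0954·1e-07) = 1.024e+04 rad/s.
Step 2 — f₀ = ω₀/(2π) = 1629 Hz.
Step 3 — Series Q: Q = ω₀L/R = 1.024e+04·0.0954/2240 = 0.436.
Step 4 — Bandwidth: Δω = ω₀/Q = 2.348e+04 rad/s; BW = Δω/(2π) = 3737 Hz.

(a) f₀ = 1629 Hz  (b) Q = 0.436  (c) BW = 3737 Hz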